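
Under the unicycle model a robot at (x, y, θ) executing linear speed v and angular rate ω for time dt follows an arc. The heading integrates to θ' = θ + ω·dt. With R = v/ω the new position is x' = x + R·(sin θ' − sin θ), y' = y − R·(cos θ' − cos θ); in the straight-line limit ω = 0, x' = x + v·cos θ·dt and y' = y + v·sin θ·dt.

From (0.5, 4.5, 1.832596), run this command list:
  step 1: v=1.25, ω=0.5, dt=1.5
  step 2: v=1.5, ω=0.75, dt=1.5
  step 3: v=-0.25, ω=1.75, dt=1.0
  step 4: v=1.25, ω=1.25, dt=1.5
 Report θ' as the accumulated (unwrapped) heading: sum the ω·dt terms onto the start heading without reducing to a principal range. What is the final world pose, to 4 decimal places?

(-1.0917, 6.3624, 7.3326)

step 1: θ'=2.5826 (R=2.5000) → pose (-0.5890, 5.9724, 2.5826)
step 2: θ'=3.7076 (R=2.0000) → pose (-2.7222, 5.9649, 3.7076)
step 3: θ'=5.4576 (R=-0.1429) → pose (-2.6938, 6.1824, 5.4576)
step 4: θ'=7.3326 (R=1.0000) → pose (-1.0917, 6.3624, 7.3326)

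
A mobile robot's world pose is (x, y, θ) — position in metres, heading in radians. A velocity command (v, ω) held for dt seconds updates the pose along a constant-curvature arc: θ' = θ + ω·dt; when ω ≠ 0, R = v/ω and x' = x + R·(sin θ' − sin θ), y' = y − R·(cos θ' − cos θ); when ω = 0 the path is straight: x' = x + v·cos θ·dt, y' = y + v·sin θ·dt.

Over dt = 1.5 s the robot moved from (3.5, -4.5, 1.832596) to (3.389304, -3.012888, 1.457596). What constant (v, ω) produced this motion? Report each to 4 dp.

v = 1.0000, ω = -0.2500

Δθ = 1.457596 − 1.832596 = -0.375000
ω = Δθ/dt = -0.375000/1.5 = -0.2500
R = −Δy/(cos θ' − cos θ) = -4.0000
v = R·ω = -4.0000·-0.2500 = 1.0000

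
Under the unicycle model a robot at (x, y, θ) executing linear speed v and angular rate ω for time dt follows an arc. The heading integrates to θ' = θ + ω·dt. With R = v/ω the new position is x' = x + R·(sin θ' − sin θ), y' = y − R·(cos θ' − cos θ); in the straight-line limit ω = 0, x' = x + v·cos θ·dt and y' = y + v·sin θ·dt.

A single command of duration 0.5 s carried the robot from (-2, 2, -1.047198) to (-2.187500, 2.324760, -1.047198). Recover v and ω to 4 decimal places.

v = -0.7500, ω = 0.0000

Δθ = -1.047198 − -1.047198 = 0.000000
ω = Δθ/dt = 0.000000/0.5 = 0.0000
ω = 0 → v = (Δx·cos θ + Δy·sin θ)/dt = -0.7500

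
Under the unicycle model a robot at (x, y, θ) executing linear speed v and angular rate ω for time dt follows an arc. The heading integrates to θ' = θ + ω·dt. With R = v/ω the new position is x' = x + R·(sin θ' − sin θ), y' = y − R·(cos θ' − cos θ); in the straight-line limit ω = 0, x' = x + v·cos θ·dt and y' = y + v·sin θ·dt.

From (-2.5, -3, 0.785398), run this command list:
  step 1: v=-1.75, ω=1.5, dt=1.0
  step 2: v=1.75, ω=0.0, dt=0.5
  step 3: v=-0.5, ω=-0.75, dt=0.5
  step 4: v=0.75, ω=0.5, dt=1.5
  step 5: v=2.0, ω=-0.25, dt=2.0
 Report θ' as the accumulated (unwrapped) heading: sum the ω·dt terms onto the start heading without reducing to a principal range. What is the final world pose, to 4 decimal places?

step 1: θ'=2.2854 (R=-1.1667) → pose (-2.5563, -4.5895, 2.2854)
step 2: θ'=2.2854 (straight) → pose (-3.1297, -3.9286, 2.2854)
step 3: θ'=1.9104 (R=0.6667) → pose (-3.0047, -4.1434, 1.9104)
step 4: θ'=2.6604 (R=1.5000) → pose (-3.7247, -3.3134, 2.6604)
step 5: θ'=2.1604 (R=-8.0000) → pose (-6.6713, -0.6701, 2.1604)

(-6.6713, -0.6701, 2.1604)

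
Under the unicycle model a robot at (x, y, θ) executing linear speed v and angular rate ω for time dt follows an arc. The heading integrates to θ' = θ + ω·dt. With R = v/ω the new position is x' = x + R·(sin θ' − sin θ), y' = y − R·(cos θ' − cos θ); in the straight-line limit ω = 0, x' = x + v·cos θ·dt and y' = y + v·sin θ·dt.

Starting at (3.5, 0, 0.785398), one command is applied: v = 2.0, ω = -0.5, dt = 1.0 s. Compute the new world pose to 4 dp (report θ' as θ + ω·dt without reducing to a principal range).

θ' = 0.7854 + -0.5·1.0 = 0.2854
R = v/ω = 2.0/-0.5 = -4.0000
x' = 3.5 + -4.0000·(sin 0.2854 − sin 0.7854) = 5.2023
y' = 0 − -4.0000·(cos 0.2854 − cos 0.7854) = 1.0098

(5.2023, 1.0098, 0.2854)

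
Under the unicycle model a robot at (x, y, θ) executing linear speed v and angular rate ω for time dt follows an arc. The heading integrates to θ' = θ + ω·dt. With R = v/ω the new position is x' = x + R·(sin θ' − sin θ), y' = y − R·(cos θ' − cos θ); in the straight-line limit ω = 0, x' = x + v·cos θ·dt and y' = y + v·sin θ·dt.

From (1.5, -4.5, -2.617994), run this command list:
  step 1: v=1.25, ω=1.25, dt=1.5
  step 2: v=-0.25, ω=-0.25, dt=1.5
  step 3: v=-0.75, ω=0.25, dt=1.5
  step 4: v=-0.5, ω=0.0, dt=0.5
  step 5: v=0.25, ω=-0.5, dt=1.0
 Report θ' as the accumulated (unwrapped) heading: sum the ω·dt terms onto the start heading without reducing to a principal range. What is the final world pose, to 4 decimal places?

(0.3836, -4.9448, -1.2430)

step 1: θ'=-0.7430 (R=1.0000) → pose (1.3235, -6.1025, -0.7430)
step 2: θ'=-1.1180 (R=1.0000) → pose (1.1008, -5.8035, -1.1180)
step 3: θ'=-0.7430 (R=-3.0000) → pose (0.4326, -4.9066, -0.7430)
step 4: θ'=-0.7430 (straight) → pose (0.2485, -4.7375, -0.7430)
step 5: θ'=-1.2430 (R=-0.5000) → pose (0.3836, -4.9448, -1.2430)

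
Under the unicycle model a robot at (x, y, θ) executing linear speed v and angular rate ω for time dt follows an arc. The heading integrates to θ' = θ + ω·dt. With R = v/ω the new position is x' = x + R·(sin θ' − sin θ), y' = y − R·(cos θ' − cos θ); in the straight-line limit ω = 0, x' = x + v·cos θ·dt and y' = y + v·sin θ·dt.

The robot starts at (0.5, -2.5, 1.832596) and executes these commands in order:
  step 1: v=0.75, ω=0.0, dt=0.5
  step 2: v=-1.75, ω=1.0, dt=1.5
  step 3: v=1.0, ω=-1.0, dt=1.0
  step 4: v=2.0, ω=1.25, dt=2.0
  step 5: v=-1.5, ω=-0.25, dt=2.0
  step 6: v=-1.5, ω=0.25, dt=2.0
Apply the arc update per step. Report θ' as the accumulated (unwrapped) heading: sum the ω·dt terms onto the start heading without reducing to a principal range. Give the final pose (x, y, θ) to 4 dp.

(-0.4656, 1.4801, 4.8326)

step 1: θ'=1.8326 (straight) → pose (0.4029, -2.1378, 1.8326)
step 2: θ'=3.3326 (R=-1.7500) → pose (2.4255, -3.4030, 3.3326)
step 3: θ'=2.3326 (R=-1.0000) → pose (1.5121, -3.1114, 2.3326)
step 4: θ'=4.8326 (R=1.6000) → pose (-1.2341, -4.4077, 4.8326)
step 5: θ'=4.3326 (R=6.0000) → pose (-0.8499, -1.4638, 4.3326)
step 6: θ'=4.8326 (R=-6.0000) → pose (-0.4656, 1.4801, 4.8326)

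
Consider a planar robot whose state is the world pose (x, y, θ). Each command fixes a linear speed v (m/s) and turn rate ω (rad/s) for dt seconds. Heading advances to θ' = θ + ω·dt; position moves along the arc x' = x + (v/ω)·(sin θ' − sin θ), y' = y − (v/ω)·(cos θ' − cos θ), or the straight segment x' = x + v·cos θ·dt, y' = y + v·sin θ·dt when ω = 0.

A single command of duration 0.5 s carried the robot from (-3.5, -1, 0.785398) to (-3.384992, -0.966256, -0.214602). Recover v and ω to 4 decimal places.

Δθ = -0.214602 − 0.785398 = -1.000000
ω = Δθ/dt = -1.000000/0.5 = -2.0000
R = Δx/(sin θ' − sin θ) = -0.1250
v = R·ω = -0.1250·-2.0000 = 0.2500

v = 0.2500, ω = -2.0000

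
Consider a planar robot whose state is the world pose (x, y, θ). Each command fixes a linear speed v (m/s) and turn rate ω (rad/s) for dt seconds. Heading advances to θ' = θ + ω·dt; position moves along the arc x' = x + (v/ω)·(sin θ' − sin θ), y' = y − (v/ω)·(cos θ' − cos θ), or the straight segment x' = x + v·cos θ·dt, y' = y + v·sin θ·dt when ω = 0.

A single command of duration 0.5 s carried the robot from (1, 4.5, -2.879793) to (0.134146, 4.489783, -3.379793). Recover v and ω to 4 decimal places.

Δθ = -3.379793 − -2.879793 = -0.500000
ω = Δθ/dt = -0.500000/0.5 = -1.0000
R = Δx/(sin θ' − sin θ) = -1.7500
v = R·ω = -1.7500·-1.0000 = 1.7500

v = 1.7500, ω = -1.0000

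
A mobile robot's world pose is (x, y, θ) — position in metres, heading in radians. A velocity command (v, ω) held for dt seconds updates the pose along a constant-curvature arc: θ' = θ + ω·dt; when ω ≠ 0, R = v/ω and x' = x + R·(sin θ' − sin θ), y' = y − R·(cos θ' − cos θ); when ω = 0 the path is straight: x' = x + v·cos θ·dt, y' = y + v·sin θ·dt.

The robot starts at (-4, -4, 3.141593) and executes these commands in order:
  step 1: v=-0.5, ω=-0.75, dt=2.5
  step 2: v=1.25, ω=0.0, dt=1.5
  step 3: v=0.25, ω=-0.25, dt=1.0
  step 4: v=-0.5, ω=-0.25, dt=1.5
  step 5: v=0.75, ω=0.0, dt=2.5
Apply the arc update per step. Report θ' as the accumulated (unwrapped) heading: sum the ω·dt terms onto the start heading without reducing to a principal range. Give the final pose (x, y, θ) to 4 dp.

(-1.7001, -2.2783, 0.6416)

step 1: θ'=1.2666 (R=0.6667) → pose (-3.3639, -4.8664, 1.2666)
step 2: θ'=1.2666 (straight) → pose (-2.8023, -3.0774, 1.2666)
step 3: θ'=1.0166 (R=-1.0000) → pose (-2.6986, -2.8507, 1.0166)
step 4: θ'=0.6416 (R=2.0000) → pose (-3.2022, -3.4005, 0.6416)
step 5: θ'=0.6416 (straight) → pose (-1.7001, -2.2783, 0.6416)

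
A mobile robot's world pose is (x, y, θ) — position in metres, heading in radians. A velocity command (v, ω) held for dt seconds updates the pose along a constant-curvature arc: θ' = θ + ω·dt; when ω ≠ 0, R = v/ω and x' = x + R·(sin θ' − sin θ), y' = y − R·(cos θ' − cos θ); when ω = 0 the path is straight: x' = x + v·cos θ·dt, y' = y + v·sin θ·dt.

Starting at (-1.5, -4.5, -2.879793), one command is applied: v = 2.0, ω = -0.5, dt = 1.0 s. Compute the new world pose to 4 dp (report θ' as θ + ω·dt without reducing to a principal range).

θ' = -2.8798 + -0.5·1.0 = -3.3798
R = v/ω = 2.0/-0.5 = -4.0000
x' = -1.5 + -4.0000·(sin -3.3798 − sin -2.8798) = -3.4791
y' = -4.5 − -4.0000·(cos -3.3798 − cos -2.8798) = -4.5234

(-3.4791, -4.5234, -3.3798)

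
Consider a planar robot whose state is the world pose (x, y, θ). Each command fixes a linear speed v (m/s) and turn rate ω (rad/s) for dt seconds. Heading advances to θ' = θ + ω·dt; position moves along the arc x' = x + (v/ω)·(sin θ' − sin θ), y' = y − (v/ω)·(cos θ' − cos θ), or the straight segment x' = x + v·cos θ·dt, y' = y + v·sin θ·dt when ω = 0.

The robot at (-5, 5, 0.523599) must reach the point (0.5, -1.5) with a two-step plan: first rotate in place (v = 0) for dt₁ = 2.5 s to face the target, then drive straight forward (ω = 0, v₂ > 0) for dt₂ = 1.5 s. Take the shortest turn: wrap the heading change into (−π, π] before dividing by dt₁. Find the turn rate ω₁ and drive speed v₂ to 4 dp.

ω₁ = -0.5569, v₂ = 5.6765

heading to target = atan2(-1.5−5, 0.5−-5) = -0.8685
Δθ = wrap(-0.8685 − 0.5236) = -1.3921; ω₁ = Δθ/dt₁ = -0.5569
distance = √((0.5−-5)² + (-1.5−5)²) = 8.5147; v₂ = distance/dt₂ = 5.6765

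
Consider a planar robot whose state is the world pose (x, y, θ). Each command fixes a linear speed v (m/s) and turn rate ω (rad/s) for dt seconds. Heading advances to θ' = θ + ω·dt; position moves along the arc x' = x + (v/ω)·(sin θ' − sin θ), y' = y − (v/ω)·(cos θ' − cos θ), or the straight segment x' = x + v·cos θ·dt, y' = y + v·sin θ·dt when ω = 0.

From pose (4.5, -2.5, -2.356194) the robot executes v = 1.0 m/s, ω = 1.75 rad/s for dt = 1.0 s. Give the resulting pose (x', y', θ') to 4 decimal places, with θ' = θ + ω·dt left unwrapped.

θ' = -2.3562 + 1.75·1.0 = -0.6062
R = v/ω = 1.0/1.75 = 0.5714
x' = 4.5 + 0.5714·(sin -0.6062 − sin -2.3562) = 4.5785
y' = -2.5 − 0.5714·(cos -0.6062 − cos -2.3562) = -3.3737

(4.5785, -3.3737, -0.6062)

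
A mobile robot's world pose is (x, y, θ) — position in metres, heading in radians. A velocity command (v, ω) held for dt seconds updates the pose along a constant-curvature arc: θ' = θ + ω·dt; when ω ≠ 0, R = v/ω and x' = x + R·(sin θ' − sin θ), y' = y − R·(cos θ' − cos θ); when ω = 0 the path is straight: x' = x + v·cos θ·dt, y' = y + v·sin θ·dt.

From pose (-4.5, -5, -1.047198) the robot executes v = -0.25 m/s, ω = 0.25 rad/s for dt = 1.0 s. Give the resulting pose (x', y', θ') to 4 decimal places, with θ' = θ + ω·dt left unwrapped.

(-4.6506, -4.8013, -0.7972)

θ' = -1.0472 + 0.25·1.0 = -0.7972
R = v/ω = -0.25/0.25 = -1.0000
x' = -4.5 + -1.0000·(sin -0.7972 − sin -1.0472) = -4.6506
y' = -5 − -1.0000·(cos -0.7972 − cos -1.0472) = -4.8013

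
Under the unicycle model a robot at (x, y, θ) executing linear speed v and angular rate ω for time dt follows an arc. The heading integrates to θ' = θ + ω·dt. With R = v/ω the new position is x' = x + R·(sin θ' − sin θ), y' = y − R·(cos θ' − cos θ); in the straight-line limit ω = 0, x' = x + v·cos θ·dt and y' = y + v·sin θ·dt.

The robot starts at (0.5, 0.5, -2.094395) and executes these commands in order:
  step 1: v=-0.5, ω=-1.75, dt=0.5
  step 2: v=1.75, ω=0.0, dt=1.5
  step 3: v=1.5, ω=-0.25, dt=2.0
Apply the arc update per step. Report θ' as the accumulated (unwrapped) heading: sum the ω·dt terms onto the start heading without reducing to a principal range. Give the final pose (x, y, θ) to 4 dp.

(-4.8476, 0.4196, -3.4694)

step 1: θ'=-2.9694 (R=0.2857) → pose (0.6985, 0.6386, -2.9694)
step 2: θ'=-2.9694 (straight) → pose (-1.8877, 0.1888, -2.9694)
step 3: θ'=-3.4694 (R=-6.0000) → pose (-4.8476, 0.4196, -3.4694)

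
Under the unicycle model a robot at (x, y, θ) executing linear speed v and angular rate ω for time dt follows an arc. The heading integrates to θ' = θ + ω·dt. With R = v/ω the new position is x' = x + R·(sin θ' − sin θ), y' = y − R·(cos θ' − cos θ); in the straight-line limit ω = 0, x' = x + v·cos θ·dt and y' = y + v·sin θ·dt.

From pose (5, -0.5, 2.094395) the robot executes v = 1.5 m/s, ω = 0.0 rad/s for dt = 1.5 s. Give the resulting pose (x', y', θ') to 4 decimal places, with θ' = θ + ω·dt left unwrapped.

θ' = 2.0944 + 0.0·1.5 = 2.0944
ω = 0 → straight: x' = 5 + 1.5·cos(2.0944)·1.5 = 3.8750
y' = -0.5 + 1.5·sin(2.0944)·1.5 = 1.4486

(3.8750, 1.4486, 2.0944)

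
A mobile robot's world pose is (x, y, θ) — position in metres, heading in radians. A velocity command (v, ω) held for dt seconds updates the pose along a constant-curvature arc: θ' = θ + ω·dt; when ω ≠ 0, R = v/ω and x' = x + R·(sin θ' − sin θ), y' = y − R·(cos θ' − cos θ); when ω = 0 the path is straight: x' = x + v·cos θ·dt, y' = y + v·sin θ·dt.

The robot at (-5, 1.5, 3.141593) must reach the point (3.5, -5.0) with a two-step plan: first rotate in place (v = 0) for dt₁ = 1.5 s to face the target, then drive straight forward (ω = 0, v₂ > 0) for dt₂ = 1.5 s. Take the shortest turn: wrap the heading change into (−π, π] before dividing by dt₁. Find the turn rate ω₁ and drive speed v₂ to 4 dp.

ω₁ = 1.6592, v₂ = 7.1336

heading to target = atan2(-5−1.5, 3.5−-5) = -0.6528
Δθ = wrap(-0.6528 − 3.1416) = 2.4887; ω₁ = Δθ/dt₁ = 1.6592
distance = √((3.5−-5)² + (-5−1.5)²) = 10.7005; v₂ = distance/dt₂ = 7.1336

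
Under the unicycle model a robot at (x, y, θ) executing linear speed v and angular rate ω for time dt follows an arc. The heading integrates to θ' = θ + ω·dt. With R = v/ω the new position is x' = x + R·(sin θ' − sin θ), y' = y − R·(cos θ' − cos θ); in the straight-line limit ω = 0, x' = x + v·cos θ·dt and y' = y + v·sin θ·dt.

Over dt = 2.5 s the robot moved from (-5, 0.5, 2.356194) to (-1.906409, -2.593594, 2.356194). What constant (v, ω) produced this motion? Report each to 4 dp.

Δθ = 2.356194 − 2.356194 = 0.000000
ω = Δθ/dt = 0.000000/2.5 = 0.0000
ω = 0 → v = (Δx·cos θ + Δy·sin θ)/dt = -1.7500

v = -1.7500, ω = 0.0000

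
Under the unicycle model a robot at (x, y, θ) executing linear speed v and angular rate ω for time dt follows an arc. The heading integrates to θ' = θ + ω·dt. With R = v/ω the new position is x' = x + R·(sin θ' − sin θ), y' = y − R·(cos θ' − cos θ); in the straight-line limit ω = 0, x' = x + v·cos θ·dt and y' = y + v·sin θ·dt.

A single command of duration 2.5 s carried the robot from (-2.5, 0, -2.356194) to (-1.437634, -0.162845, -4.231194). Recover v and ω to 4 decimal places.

Δθ = -4.231194 − -2.356194 = -1.875000
ω = Δθ/dt = -1.875000/2.5 = -0.7500
R = Δx/(sin θ' − sin θ) = 0.6667
v = R·ω = 0.6667·-0.7500 = -0.5000

v = -0.5000, ω = -0.7500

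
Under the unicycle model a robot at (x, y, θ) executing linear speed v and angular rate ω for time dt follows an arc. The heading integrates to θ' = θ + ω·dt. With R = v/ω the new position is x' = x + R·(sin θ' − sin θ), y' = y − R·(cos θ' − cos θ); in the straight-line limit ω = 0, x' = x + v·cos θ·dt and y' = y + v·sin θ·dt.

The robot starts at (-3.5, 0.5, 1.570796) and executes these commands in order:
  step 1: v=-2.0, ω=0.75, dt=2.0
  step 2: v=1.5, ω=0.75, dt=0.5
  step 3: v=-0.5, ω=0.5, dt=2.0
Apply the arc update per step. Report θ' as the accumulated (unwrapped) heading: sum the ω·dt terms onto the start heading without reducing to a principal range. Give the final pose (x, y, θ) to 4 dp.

step 1: θ'=3.0708 (R=-2.6667) → pose (-1.0220, -2.1600, 3.0708)
step 2: θ'=3.4458 (R=2.0000) → pose (-1.7625, -2.2468, 3.4458)
step 3: θ'=4.4458 (R=-1.0000) → pose (-1.0974, -1.5562, 4.4458)

(-1.0974, -1.5562, 4.4458)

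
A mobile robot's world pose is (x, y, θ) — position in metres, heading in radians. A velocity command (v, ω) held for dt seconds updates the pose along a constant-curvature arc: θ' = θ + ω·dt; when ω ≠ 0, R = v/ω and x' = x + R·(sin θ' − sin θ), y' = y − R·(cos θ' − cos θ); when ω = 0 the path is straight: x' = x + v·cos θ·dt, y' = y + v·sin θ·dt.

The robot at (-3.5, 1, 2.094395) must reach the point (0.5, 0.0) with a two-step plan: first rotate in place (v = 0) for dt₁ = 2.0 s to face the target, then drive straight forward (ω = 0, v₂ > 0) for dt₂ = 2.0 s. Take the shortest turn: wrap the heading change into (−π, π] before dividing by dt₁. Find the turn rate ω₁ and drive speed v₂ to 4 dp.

heading to target = atan2(0−1, 0.5−-3.5) = -0.2450
Δθ = wrap(-0.2450 − 2.0944) = -2.3394; ω₁ = Δθ/dt₁ = -1.1697
distance = √((0.5−-3.5)² + (0−1)²) = 4.1231; v₂ = distance/dt₂ = 2.0616

ω₁ = -1.1697, v₂ = 2.0616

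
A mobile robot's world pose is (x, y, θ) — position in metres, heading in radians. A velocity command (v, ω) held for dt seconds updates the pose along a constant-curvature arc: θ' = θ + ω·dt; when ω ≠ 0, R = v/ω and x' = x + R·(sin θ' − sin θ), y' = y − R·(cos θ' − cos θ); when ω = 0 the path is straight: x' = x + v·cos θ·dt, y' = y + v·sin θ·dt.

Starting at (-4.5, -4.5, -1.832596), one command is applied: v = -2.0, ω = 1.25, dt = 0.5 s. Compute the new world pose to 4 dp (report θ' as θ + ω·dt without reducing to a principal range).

θ' = -1.8326 + 1.25·0.5 = -1.2076
R = v/ω = -2.0/1.25 = -1.6000
x' = -4.5 + -1.6000·(sin -1.2076 − sin -1.8326) = -4.5499
y' = -4.5 − -1.6000·(cos -1.2076 − cos -1.8326) = -3.5175

(-4.5499, -3.5175, -1.2076)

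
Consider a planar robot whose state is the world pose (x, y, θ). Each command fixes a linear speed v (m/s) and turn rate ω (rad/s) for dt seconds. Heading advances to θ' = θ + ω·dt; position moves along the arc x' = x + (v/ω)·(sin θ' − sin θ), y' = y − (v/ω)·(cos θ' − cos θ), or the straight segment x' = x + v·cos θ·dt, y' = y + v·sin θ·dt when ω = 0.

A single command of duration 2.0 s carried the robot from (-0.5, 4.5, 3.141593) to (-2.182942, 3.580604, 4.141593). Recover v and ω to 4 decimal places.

Δθ = 4.141593 − 3.141593 = 1.000000
ω = Δθ/dt = 1.000000/2.0 = 0.5000
R = Δx/(sin θ' − sin θ) = 2.0000
v = R·ω = 2.0000·0.5000 = 1.0000

v = 1.0000, ω = 0.5000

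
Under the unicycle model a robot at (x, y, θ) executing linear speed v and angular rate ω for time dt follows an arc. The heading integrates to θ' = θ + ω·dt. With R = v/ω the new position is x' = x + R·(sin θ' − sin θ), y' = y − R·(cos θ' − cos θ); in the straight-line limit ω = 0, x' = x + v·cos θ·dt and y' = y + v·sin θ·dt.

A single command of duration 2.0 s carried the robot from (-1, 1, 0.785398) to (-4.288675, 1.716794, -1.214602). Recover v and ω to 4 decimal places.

Δθ = -1.214602 − 0.785398 = -2.000000
ω = Δθ/dt = -2.000000/2.0 = -1.0000
R = Δx/(sin θ' − sin θ) = 2.0000
v = R·ω = 2.0000·-1.0000 = -2.0000

v = -2.0000, ω = -1.0000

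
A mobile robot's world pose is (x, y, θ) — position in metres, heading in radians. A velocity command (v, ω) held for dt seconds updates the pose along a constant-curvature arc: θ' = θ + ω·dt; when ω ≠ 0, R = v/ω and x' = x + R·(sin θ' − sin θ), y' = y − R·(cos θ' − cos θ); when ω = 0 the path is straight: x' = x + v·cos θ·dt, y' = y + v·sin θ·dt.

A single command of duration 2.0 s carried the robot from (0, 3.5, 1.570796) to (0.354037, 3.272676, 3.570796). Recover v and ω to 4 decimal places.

v = -0.2500, ω = 1.0000

Δθ = 3.570796 − 1.570796 = 2.000000
ω = Δθ/dt = 2.000000/2.0 = 1.0000
R = Δx/(sin θ' − sin θ) = -0.2500
v = R·ω = -0.2500·1.0000 = -0.2500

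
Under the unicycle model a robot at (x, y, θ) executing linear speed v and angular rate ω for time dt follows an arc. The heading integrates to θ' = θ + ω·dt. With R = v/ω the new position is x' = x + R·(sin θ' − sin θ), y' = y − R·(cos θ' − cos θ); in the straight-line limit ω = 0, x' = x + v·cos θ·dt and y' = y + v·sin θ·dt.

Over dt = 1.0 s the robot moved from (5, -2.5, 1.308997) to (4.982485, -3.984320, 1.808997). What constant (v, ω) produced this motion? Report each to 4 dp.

Δθ = 1.808997 − 1.308997 = 0.500000
ω = Δθ/dt = 0.500000/1.0 = 0.5000
R = −Δy/(cos θ' − cos θ) = -3.0000
v = R·ω = -3.0000·0.5000 = -1.5000

v = -1.5000, ω = 0.5000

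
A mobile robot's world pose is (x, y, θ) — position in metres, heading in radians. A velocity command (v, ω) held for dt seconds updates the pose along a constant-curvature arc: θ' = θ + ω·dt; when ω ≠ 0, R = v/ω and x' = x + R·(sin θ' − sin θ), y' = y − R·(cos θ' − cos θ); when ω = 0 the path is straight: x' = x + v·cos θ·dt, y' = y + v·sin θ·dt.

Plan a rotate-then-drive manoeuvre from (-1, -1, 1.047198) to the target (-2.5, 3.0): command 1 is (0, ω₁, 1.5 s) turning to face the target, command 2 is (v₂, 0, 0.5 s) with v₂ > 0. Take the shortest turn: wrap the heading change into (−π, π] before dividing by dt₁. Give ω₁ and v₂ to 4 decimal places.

heading to target = atan2(3−-1, -2.5−-1) = 1.9296
Δθ = wrap(1.9296 − 1.0472) = 0.8824; ω₁ = Δθ/dt₁ = 0.5882
distance = √((-2.5−-1)² + (3−-1)²) = 4.2720; v₂ = distance/dt₂ = 8.5440

ω₁ = 0.5882, v₂ = 8.5440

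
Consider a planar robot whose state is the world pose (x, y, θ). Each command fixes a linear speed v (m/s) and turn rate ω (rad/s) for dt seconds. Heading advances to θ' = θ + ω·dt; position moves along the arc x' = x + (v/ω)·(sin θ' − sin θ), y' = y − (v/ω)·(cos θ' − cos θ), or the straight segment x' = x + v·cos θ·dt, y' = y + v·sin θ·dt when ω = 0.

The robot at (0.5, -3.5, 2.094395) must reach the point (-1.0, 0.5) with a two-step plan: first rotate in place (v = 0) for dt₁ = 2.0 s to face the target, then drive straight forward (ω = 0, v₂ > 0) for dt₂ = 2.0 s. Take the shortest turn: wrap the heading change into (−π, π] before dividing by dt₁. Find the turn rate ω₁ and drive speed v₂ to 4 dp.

heading to target = atan2(0.5−-3.5, -1−0.5) = 1.9296
Δθ = wrap(1.9296 − 2.0944) = -0.1648; ω₁ = Δθ/dt₁ = -0.0824
distance = √((-1−0.5)² + (0.5−-3.5)²) = 4.2720; v₂ = distance/dt₂ = 2.1360

ω₁ = -0.0824, v₂ = 2.1360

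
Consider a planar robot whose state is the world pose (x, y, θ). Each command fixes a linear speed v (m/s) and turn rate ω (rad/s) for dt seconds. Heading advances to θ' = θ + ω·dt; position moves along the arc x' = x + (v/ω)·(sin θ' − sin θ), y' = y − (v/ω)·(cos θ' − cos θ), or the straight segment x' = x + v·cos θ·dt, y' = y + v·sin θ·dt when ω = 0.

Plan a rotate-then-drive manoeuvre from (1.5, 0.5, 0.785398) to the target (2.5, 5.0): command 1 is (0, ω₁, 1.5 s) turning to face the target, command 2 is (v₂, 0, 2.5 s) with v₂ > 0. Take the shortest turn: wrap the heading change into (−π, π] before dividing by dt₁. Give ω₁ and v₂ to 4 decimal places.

ω₁ = 0.3778, v₂ = 1.8439

heading to target = atan2(5−0.5, 2.5−1.5) = 1.3521
Δθ = wrap(1.3521 − 0.7854) = 0.5667; ω₁ = Δθ/dt₁ = 0.3778
distance = √((2.5−1.5)² + (5−0.5)²) = 4.6098; v₂ = distance/dt₂ = 1.8439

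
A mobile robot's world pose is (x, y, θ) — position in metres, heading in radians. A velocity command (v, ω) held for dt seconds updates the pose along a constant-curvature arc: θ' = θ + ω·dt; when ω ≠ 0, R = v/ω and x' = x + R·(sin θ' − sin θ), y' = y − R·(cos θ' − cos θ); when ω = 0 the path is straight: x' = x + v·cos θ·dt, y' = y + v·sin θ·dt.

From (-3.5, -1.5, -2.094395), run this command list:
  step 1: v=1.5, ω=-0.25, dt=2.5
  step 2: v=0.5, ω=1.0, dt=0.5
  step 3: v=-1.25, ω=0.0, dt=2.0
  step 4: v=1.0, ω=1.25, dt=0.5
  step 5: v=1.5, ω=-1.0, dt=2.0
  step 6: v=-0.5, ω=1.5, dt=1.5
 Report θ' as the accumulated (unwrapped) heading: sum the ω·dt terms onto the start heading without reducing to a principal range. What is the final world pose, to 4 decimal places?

step 1: θ'=-2.7194 (R=-6.0000) → pose (-6.2376, -3.9731, -2.7194)
step 2: θ'=-2.2194 (R=0.5000) → pose (-6.4311, -4.1272, -2.2194)
step 3: θ'=-2.2194 (straight) → pose (-4.9210, -2.1349, -2.2194)
step 4: θ'=-1.5944 (R=0.8000) → pose (-5.0832, -2.5993, -1.5944)
step 5: θ'=-3.5944 (R=-1.5000) → pose (-7.2390, -3.9127, -3.5944)
step 6: θ'=-1.3444 (R=-0.3333) → pose (-6.7684, -3.5381, -1.3444)

(-6.7684, -3.5381, -1.3444)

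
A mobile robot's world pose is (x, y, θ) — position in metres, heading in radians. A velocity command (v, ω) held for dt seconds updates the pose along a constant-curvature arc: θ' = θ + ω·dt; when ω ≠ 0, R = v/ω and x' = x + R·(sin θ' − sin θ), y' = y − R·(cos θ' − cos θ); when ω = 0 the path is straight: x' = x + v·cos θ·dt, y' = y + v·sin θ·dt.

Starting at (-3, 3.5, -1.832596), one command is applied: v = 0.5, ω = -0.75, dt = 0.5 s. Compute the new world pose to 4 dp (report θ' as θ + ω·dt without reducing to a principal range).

(-3.1079, 3.2761, -2.2076)

θ' = -1.8326 + -0.75·0.5 = -2.2076
R = v/ω = 0.5/-0.75 = -0.6667
x' = -3 + -0.6667·(sin -2.2076 − sin -1.8326) = -3.1079
y' = 3.5 − -0.6667·(cos -2.2076 − cos -1.8326) = 3.2761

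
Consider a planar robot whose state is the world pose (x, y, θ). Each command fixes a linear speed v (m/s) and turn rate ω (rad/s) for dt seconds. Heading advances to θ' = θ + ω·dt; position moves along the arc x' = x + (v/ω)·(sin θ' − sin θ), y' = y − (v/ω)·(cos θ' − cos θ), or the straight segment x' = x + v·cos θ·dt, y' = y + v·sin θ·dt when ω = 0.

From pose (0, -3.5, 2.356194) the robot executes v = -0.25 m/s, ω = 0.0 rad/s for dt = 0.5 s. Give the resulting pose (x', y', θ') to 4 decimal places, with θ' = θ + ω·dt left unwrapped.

(0.0884, -3.5884, 2.3562)

θ' = 2.3562 + 0.0·0.5 = 2.3562
ω = 0 → straight: x' = 0 + -0.25·cos(2.3562)·0.5 = 0.0884
y' = -3.5 + -0.25·sin(2.3562)·0.5 = -3.5884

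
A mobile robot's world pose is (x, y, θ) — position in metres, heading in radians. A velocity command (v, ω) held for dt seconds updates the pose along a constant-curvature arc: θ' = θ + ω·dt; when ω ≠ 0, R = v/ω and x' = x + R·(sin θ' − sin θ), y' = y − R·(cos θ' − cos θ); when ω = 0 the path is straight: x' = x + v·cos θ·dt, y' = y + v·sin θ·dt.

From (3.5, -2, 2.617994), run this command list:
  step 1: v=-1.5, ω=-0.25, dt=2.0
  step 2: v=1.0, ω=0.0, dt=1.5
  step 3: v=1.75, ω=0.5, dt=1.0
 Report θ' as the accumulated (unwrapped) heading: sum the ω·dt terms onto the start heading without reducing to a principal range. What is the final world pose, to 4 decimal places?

step 1: θ'=2.1180 (R=6.0000) → pose (5.6239, -4.0744, 2.1180)
step 2: θ'=2.1180 (straight) → pose (4.8435, -2.7934, 2.1180)
step 3: θ'=2.6180 (R=3.5000) → pose (3.6045, -1.5833, 2.6180)

(3.6045, -1.5833, 2.6180)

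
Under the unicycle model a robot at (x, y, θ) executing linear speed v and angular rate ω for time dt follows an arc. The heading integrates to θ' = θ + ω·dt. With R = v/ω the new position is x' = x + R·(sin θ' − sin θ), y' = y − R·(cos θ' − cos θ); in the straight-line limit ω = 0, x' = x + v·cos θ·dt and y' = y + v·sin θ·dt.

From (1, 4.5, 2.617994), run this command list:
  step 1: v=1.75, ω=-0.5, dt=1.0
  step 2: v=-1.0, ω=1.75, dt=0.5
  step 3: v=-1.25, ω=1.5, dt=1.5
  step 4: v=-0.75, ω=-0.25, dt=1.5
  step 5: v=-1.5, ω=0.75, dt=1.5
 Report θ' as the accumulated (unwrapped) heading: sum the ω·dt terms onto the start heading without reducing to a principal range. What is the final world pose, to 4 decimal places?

step 1: θ'=2.1180 (R=-3.5000) → pose (-0.2390, 5.7101, 2.1180)
step 2: θ'=2.9930 (R=-0.5714) → pose (0.1644, 5.4422, 2.9930)
step 3: θ'=5.2430 (R=-0.8333) → pose (1.0066, 6.6881, 5.2430)
step 4: θ'=4.8680 (R=3.0000) → pose (0.6303, 7.7413, 4.8680)
step 5: θ'=5.9930 (R=-2.0000) → pose (-0.7732, 9.3478, 5.9930)

(-0.7732, 9.3478, 5.9930)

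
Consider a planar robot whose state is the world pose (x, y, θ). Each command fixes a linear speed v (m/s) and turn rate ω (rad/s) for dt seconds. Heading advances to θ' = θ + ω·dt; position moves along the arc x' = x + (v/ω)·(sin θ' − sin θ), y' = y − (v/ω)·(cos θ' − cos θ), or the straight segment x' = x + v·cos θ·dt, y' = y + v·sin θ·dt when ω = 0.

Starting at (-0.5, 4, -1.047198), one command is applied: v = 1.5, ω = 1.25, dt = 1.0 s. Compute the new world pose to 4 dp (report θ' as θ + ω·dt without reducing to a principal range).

(0.7809, 3.4246, 0.2028)

θ' = -1.0472 + 1.25·1.0 = 0.2028
R = v/ω = 1.5/1.25 = 1.2000
x' = -0.5 + 1.2000·(sin 0.2028 − sin -1.0472) = 0.7809
y' = 4 − 1.2000·(cos 0.2028 − cos -1.0472) = 3.4246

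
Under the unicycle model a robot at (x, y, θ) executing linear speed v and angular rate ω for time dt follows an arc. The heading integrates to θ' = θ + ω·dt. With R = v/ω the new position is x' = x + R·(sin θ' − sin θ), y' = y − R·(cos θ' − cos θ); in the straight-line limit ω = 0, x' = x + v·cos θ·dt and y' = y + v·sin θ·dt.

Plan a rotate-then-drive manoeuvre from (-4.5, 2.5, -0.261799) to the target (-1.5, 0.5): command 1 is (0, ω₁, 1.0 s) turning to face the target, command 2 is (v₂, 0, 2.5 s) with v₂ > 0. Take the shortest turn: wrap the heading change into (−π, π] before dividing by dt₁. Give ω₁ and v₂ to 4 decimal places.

heading to target = atan2(0.5−2.5, -1.5−-4.5) = -0.5880
Δθ = wrap(-0.5880 − -0.2618) = -0.3262; ω₁ = Δθ/dt₁ = -0.3262
distance = √((-1.5−-4.5)² + (0.5−2.5)²) = 3.6056; v₂ = distance/dt₂ = 1.4422

ω₁ = -0.3262, v₂ = 1.4422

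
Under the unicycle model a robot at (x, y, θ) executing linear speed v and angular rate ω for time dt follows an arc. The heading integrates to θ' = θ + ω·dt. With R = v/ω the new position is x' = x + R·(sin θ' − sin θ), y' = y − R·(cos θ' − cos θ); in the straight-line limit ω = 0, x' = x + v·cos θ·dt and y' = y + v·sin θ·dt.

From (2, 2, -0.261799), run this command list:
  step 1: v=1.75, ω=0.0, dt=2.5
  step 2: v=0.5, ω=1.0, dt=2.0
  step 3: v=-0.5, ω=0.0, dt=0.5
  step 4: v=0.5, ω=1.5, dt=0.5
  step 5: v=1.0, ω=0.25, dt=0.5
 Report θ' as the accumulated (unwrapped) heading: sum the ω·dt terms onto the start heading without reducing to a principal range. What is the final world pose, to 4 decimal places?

step 1: θ'=-0.2618 (straight) → pose (6.2259, 0.8677, -0.2618)
step 2: θ'=1.7382 (R=0.5000) → pose (6.8483, 1.4339, 1.7382)
step 3: θ'=1.7382 (straight) → pose (6.8900, 1.1874, 1.7382)
step 4: θ'=2.4882 (R=0.3333) → pose (6.7640, 1.3966, 2.4882)
step 5: θ'=2.6132 (R=4.0000) → pose (6.3490, 1.6749, 2.6132)

(6.3490, 1.6749, 2.6132)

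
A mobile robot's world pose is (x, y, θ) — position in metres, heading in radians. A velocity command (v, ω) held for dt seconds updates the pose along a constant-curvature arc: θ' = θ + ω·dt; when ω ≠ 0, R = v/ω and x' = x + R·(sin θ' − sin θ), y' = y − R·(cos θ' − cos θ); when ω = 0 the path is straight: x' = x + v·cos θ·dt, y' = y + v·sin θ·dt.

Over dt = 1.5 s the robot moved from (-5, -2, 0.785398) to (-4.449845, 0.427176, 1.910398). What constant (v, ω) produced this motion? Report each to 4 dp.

v = 1.7500, ω = 0.7500

Δθ = 1.910398 − 0.785398 = 1.125000
ω = Δθ/dt = 1.125000/1.5 = 0.7500
R = −Δy/(cos θ' − cos θ) = 2.3333
v = R·ω = 2.3333·0.7500 = 1.7500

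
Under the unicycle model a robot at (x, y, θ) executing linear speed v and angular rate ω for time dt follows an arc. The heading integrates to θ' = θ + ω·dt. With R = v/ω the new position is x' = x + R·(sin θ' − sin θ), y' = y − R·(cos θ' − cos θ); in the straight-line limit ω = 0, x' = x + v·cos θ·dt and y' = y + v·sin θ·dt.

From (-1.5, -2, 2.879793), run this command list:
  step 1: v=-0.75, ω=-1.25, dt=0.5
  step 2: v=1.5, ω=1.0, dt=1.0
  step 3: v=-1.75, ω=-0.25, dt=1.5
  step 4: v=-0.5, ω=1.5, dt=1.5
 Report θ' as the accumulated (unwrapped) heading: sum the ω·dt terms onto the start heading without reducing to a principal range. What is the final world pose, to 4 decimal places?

(0.4712, -1.3945, 5.1298)

step 1: θ'=2.2548 (R=0.6000) → pose (-1.1903, -2.2004, 2.2548)
step 2: θ'=3.2548 (R=1.5000) → pose (-2.5223, -1.6579, 3.2548)
step 3: θ'=2.8798 (R=7.0000) → pose (0.0802, -1.8516, 2.8798)
step 4: θ'=5.1298 (R=-0.3333) → pose (0.4712, -1.3945, 5.1298)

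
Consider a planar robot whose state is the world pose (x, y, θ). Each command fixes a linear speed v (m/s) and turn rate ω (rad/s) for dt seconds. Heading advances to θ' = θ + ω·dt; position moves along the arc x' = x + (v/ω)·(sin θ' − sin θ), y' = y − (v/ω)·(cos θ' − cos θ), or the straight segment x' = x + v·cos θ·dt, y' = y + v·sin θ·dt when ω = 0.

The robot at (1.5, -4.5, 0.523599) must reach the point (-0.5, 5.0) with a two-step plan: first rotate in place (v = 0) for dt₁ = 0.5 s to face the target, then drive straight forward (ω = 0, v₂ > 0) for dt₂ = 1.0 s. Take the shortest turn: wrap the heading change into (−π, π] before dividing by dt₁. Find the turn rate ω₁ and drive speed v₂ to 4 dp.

ω₁ = 2.5094, v₂ = 9.7082

heading to target = atan2(5−-4.5, -0.5−1.5) = 1.7783
Δθ = wrap(1.7783 − 0.5236) = 1.2547; ω₁ = Δθ/dt₁ = 2.5094
distance = √((-0.5−1.5)² + (5−-4.5)²) = 9.7082; v₂ = distance/dt₂ = 9.7082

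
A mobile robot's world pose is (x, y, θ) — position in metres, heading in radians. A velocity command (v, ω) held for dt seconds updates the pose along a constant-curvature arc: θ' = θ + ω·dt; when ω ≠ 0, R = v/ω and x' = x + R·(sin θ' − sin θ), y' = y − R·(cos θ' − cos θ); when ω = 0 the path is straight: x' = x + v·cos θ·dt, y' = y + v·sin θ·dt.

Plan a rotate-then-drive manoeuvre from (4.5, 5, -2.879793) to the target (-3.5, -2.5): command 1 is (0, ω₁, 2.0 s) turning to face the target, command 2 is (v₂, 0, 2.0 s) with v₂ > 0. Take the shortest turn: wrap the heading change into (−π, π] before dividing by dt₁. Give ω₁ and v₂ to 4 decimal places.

heading to target = atan2(-2.5−5, -3.5−4.5) = -2.3884
Δθ = wrap(-2.3884 − -2.8798) = 0.4914; ω₁ = Δθ/dt₁ = 0.2457
distance = √((-3.5−4.5)² + (-2.5−5)²) = 10.9659; v₂ = distance/dt₂ = 5.4829

ω₁ = 0.2457, v₂ = 5.4829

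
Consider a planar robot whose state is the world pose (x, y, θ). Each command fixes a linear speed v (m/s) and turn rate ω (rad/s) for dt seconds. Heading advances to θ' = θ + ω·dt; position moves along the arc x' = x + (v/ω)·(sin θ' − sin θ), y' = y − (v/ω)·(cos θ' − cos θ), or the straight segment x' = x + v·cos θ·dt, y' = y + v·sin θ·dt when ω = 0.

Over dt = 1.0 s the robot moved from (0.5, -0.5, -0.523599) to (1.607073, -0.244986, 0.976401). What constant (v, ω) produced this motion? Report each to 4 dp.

v = 1.2500, ω = 1.5000

Δθ = 0.976401 − -0.523599 = 1.500000
ω = Δθ/dt = 1.500000/1.0 = 1.5000
R = Δx/(sin θ' − sin θ) = 0.8333
v = R·ω = 0.8333·1.5000 = 1.2500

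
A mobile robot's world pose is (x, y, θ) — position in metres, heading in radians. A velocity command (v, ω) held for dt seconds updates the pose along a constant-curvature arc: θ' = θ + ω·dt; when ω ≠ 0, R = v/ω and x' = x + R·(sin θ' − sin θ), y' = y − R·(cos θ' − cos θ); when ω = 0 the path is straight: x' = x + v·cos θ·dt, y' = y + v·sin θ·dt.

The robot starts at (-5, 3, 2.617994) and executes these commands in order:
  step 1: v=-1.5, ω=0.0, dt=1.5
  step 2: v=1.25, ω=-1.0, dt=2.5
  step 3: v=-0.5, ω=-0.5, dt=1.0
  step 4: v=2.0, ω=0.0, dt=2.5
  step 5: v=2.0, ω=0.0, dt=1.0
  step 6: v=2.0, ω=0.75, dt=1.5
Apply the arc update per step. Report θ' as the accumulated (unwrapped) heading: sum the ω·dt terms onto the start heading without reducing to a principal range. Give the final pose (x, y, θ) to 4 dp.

step 1: θ'=2.6180 (straight) → pose (-3.0514, 1.8750, 2.6180)
step 2: θ'=0.1180 (R=-1.2500) → pose (-2.5736, 4.1988, 0.1180)
step 3: θ'=-0.3820 (R=1.0000) → pose (-3.0641, 4.2640, -0.3820)
step 4: θ'=-0.3820 (straight) → pose (1.5755, 2.4001, -0.3820)
step 5: θ'=-0.3820 (straight) → pose (3.4313, 1.6545, -0.3820)
step 6: θ'=0.7430 (R=2.6667) → pose (6.2294, 2.1651, 0.7430)

(6.2294, 2.1651, 0.7430)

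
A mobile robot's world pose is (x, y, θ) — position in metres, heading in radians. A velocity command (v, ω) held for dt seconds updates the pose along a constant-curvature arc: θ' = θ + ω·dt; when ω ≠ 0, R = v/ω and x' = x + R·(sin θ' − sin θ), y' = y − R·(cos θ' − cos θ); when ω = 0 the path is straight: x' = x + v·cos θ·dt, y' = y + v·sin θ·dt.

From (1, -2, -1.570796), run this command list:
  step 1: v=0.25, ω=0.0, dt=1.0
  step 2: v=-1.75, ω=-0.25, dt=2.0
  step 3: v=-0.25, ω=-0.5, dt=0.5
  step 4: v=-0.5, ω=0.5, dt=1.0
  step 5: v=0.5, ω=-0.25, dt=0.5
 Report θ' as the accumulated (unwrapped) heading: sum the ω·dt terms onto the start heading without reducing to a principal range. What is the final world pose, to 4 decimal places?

step 1: θ'=-1.5708 (straight) → pose (1.0000, -2.2500, -1.5708)
step 2: θ'=-2.0708 (R=7.0000) → pose (1.8569, 1.1060, -2.0708)
step 3: θ'=-2.3208 (R=0.5000) → pose (1.9299, 1.2071, -2.3208)
step 4: θ'=-1.8208 (R=-1.0000) → pose (2.1671, 1.6413, -1.8208)
step 5: θ'=-1.9458 (R=-2.0000) → pose (2.0903, 1.4036, -1.9458)

(2.0903, 1.4036, -1.9458)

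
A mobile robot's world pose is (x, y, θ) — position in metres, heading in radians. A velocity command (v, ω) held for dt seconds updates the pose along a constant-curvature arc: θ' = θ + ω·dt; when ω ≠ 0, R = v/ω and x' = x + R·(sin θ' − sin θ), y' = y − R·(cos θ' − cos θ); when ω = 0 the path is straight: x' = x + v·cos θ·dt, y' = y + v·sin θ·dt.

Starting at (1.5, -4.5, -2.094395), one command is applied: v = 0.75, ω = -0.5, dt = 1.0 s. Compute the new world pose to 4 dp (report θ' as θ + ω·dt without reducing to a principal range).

(0.9814, -5.0310, -2.5944)

θ' = -2.0944 + -0.5·1.0 = -2.5944
R = v/ω = 0.75/-0.5 = -1.5000
x' = 1.5 + -1.5000·(sin -2.5944 − sin -2.0944) = 0.9814
y' = -4.5 − -1.5000·(cos -2.5944 − cos -2.0944) = -5.0310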